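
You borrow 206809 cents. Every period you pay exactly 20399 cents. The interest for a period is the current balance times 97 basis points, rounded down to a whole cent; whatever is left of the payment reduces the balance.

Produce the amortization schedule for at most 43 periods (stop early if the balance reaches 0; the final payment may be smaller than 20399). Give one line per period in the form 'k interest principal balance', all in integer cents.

1. interest=⌊206809·97/10000⌋=2006; principal=20399-2006=18393; balance=206809-18393=188416
2. interest=⌊188416·97/10000⌋=1827; principal=20399-1827=18572; balance=188416-18572=169844
3. interest=⌊169844·97/10000⌋=1647; principal=20399-1647=18752; balance=169844-18752=151092
4. interest=⌊151092·97/10000⌋=1465; principal=20399-1465=18934; balance=151092-18934=132158
5. interest=⌊132158·97/10000⌋=1281; principal=20399-1281=19118; balance=132158-19118=113040
6. interest=⌊113040·97/10000⌋=1096; principal=20399-1096=19303; balance=113040-19303=93737
7. interest=⌊93737·97/10000⌋=909; principal=20399-909=19490; balance=93737-19490=74247
8. interest=⌊74247·97/10000⌋=720; principal=20399-720=19679; balance=74247-19679=54568
9. interest=⌊54568·97/10000⌋=529; principal=20399-529=19870; balance=54568-19870=34698
10. interest=⌊34698·97/10000⌋=336; principal=20399-336=20063; balance=34698-20063=14635
11. interest=⌊14635·97/10000⌋=141; principal=min(20399-141,14635)=14635; balance=14635-14635=0

1 2006 18393 188416
2 1827 18572 169844
3 1647 18752 151092
4 1465 18934 132158
5 1281 19118 113040
6 1096 19303 93737
7 909 19490 74247
8 720 19679 54568
9 529 19870 34698
10 336 20063 14635
11 141 14635 0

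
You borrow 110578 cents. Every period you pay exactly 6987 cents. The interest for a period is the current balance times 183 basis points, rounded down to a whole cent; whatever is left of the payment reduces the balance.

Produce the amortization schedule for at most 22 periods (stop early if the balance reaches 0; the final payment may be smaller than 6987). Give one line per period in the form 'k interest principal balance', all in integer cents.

1 2023 4964 105614
2 1932 5055 100559
3 1840 5147 95412
4 1746 5241 90171
5 1650 5337 84834
6 1552 5435 79399
7 1453 5534 73865
8 1351 5636 68229
9 1248 5739 62490
10 1143 5844 56646
11 1036 5951 50695
12 927 6060 44635
13 816 6171 38464
14 703 6284 32180
15 588 6399 25781
16 471 6516 19265
17 352 6635 12630
18 231 6756 5874
19 107 5874 0

1. interest=⌊110578·183/10000⌋=2023; principal=6987-2023=4964; balance=110578-4964=105614
2. interest=⌊105614·183/10000⌋=1932; principal=6987-1932=5055; balance=105614-5055=100559
3. interest=⌊100559·183/10000⌋=1840; principal=6987-1840=5147; balance=100559-5147=95412
4. interest=⌊95412·183/10000⌋=1746; principal=6987-1746=5241; balance=95412-5241=90171
5. interest=⌊90171·183/10000⌋=1650; principal=6987-1650=5337; balance=90171-5337=84834
6. interest=⌊84834·183/10000⌋=1552; principal=6987-1552=5435; balance=84834-5435=79399
7. interest=⌊79399·183/10000⌋=1453; principal=6987-1453=5534; balance=79399-5534=73865
8. interest=⌊73865·183/10000⌋=1351; principal=6987-1351=5636; balance=73865-5636=68229
9. interest=⌊68229·183/10000⌋=1248; principal=6987-1248=5739; balance=68229-5739=62490
10. interest=⌊62490·183/10000⌋=1143; principal=6987-1143=5844; balance=62490-5844=56646
11. interest=⌊56646·183/10000⌋=1036; principal=6987-1036=5951; balance=56646-5951=50695
12. interest=⌊50695·183/10000⌋=927; principal=6987-927=6060; balance=50695-6060=44635
13. interest=⌊44635·183/10000⌋=816; principal=6987-816=6171; balance=44635-6171=38464
14. interest=⌊38464·183/10000⌋=703; principal=6987-703=6284; balance=38464-6284=32180
15. interest=⌊32180·183/10000⌋=588; principal=6987-588=6399; balance=32180-6399=25781
16. interest=⌊25781·183/10000⌋=471; principal=6987-471=6516; balance=25781-6516=19265
17. interest=⌊19265·183/10000⌋=352; principal=6987-352=6635; balance=19265-6635=12630
18. interest=⌊12630·183/10000⌋=231; principal=6987-231=6756; balance=12630-6756=5874
19. interest=⌊5874·183/10000⌋=107; principal=min(6987-107,5874)=5874; balance=5874-5874=0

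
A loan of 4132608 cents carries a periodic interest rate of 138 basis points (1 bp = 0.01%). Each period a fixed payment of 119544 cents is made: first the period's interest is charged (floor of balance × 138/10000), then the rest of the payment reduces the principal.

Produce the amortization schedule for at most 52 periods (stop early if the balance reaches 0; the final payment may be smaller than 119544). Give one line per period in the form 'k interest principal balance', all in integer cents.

1. interest=⌊4132608·138/10000⌋=57029; principal=119544-57029=62515; balance=4132608-62515=4070093
2. interest=⌊4070093·138/10000⌋=56167; principal=119544-56167=63377; balance=4070093-63377=4006716
3. interest=⌊4006716·138/10000⌋=55292; principal=119544-55292=64252; balance=4006716-64252=3942464
4. interest=⌊3942464·138/10000⌋=54406; principal=119544-54406=65138; balance=3942464-65138=3877326
5. interest=⌊3877326·138/10000⌋=53507; principal=119544-53507=66037; balance=3877326-66037=3811289
6. interest=⌊3811289·138/10000⌋=52595; principal=119544-52595=66949; balance=3811289-66949=3744340
7. interest=⌊3744340·138/10000⌋=51671; principal=119544-51671=67873; balance=3744340-67873=3676467
8. interest=⌊3676467·138/10000⌋=50735; principal=119544-50735=68809; balance=3676467-68809=3607658
9. interest=⌊3607658·138/10000⌋=49785; principal=119544-49785=69759; balance=3607658-69759=3537899
10. interest=⌊3537899·138/10000⌋=48823; principal=119544-48823=70721; balance=3537899-70721=3467178
11. interest=⌊3467178·138/10000⌋=47847; principal=119544-47847=71697; balance=3467178-71697=3395481
12. interest=⌊3395481·138/10000⌋=46857; principal=119544-46857=72687; balance=3395481-72687=3322794
13. interest=⌊3322794·138/10000⌋=45854; principal=119544-45854=73690; balance=3322794-73690=3249104
14. interest=⌊3249104·138/10000⌋=44837; principal=119544-44837=74707; balance=3249104-74707=3174397
15. interest=⌊3174397·138/10000⌋=43806; principal=119544-43806=75738; balance=3174397-75738=3098659
16. interest=⌊3098659·138/10000⌋=42761; principal=119544-42761=76783; balance=3098659-76783=3021876
17. interest=⌊3021876·138/10000⌋=41701; principal=119544-41701=77843; balance=3021876-77843=2944033
18. interest=⌊2944033·138/10000⌋=40627; principal=119544-40627=78917; balance=2944033-78917=2865116
19. interest=⌊2865116·138/10000⌋=39538; principal=119544-39538=80006; balance=2865116-80006=2785110
20. interest=⌊2785110·138/10000⌋=38434; principal=119544-38434=81110; balance=2785110-81110=2704000
21. interest=⌊2704000·138/10000⌋=37315; principal=119544-37315=82229; balance=2704000-82229=2621771
22. interest=⌊2621771·138/10000⌋=36180; principal=119544-36180=83364; balance=2621771-83364=2538407
23. interest=⌊2538407·138/10000⌋=35030; principal=119544-35030=84514; balance=2538407-84514=2453893
24. interest=⌊2453893·138/10000⌋=33863; principal=119544-33863=85681; balance=2453893-85681=2368212
25. interest=⌊2368212·138/10000⌋=32681; principal=119544-32681=86863; balance=2368212-86863=2281349
26. interest=⌊2281349·138/10000⌋=31482; principal=119544-31482=88062; balance=2281349-88062=2193287
27. interest=⌊2193287·138/10000⌋=30267; principal=119544-30267=89277; balance=2193287-89277=2104010
28. interest=⌊2104010·138/10000⌋=29035; principal=119544-29035=90509; balance=2104010-90509=2013501
29. interest=⌊2013501·138/10000⌋=27786; principal=119544-27786=91758; balance=2013501-91758=1921743
30. interest=⌊1921743·138/10000⌋=26520; principal=119544-26520=93024; balance=1921743-93024=1828719
31. interest=⌊1828719·138/10000⌋=25236; principal=119544-25236=94308; balance=1828719-94308=1734411
32. interest=⌊1734411·138/10000⌋=23934; principal=119544-23934=95610; balance=1734411-95610=1638801
33. interest=⌊1638801·138/10000⌋=22615; principal=119544-22615=96929; balance=1638801-96929=1541872
34. interest=⌊1541872·138/10000⌋=21277; principal=119544-21277=98267; balance=1541872-98267=1443605
35. interest=⌊1443605·138/10000⌋=19921; principal=119544-19921=99623; balance=1443605-99623=1343982
36. interest=⌊1343982·138/10000⌋=18546; principal=119544-18546=100998; balance=1343982-100998=1242984
37. interest=⌊1242984·138/10000⌋=17153; principal=119544-17153=102391; balance=1242984-102391=1140593
38. interest=⌊1140593·138/10000⌋=15740; principal=119544-15740=103804; balance=1140593-103804=1036789
39. interest=⌊1036789·138/10000⌋=14307; principal=119544-14307=105237; balance=1036789-105237=931552
40. interest=⌊931552·138/10000⌋=12855; principal=119544-12855=106689; balance=931552-106689=824863
41. interest=⌊824863·138/10000⌋=11383; principal=119544-11383=108161; balance=824863-108161=716702
42. interest=⌊716702·138/10000⌋=9890; principal=119544-9890=109654; balance=716702-109654=607048
43. interest=⌊607048·138/10000⌋=8377; principal=119544-8377=111167; balance=607048-111167=495881
44. interest=⌊495881·138/10000⌋=6843; principal=119544-6843=112701; balance=495881-112701=383180
45. interest=⌊383180·138/10000⌋=5287; principal=119544-5287=114257; balance=383180-114257=268923
46. interest=⌊268923·138/10000⌋=3711; principal=119544-3711=115833; balance=268923-115833=153090
47. interest=⌊153090·138/10000⌋=2112; principal=119544-2112=117432; balance=153090-117432=35658
48. interest=⌊35658·138/10000⌋=492; principal=min(119544-492,35658)=35658; balance=35658-35658=0

1 57029 62515 4070093
2 56167 63377 4006716
3 55292 64252 3942464
4 54406 65138 3877326
5 53507 66037 3811289
6 52595 66949 3744340
7 51671 67873 3676467
8 50735 68809 3607658
9 49785 69759 3537899
10 48823 70721 3467178
11 47847 71697 3395481
12 46857 72687 3322794
13 45854 73690 3249104
14 44837 74707 3174397
15 43806 75738 3098659
16 42761 76783 3021876
17 41701 77843 2944033
18 40627 78917 2865116
19 39538 80006 2785110
20 38434 81110 2704000
21 37315 82229 2621771
22 36180 83364 2538407
23 35030 84514 2453893
24 33863 85681 2368212
25 32681 86863 2281349
26 31482 88062 2193287
27 30267 89277 2104010
28 29035 90509 2013501
29 27786 91758 1921743
30 26520 93024 1828719
31 25236 94308 1734411
32 23934 95610 1638801
33 22615 96929 1541872
34 21277 98267 1443605
35 19921 99623 1343982
36 18546 100998 1242984
37 17153 102391 1140593
38 15740 103804 1036789
39 14307 105237 931552
40 12855 106689 824863
41 11383 108161 716702
42 9890 109654 607048
43 8377 111167 495881
44 6843 112701 383180
45 5287 114257 268923
46 3711 115833 153090
47 2112 117432 35658
48 492 35658 0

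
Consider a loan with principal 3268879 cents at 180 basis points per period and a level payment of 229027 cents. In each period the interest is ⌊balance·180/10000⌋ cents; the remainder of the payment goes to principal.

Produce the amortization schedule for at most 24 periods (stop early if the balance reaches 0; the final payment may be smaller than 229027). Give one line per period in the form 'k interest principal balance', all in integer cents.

1. interest=⌊3268879·180/10000⌋=58839; principal=229027-58839=170188; balance=3268879-170188=3098691
2. interest=⌊3098691·180/10000⌋=55776; principal=229027-55776=173251; balance=3098691-173251=2925440
3. interest=⌊2925440·180/10000⌋=52657; principal=229027-52657=176370; balance=2925440-176370=2749070
4. interest=⌊2749070·180/10000⌋=49483; principal=229027-49483=179544; balance=2749070-179544=2569526
5. interest=⌊2569526·180/10000⌋=46251; principal=229027-46251=182776; balance=2569526-182776=2386750
6. interest=⌊2386750·180/10000⌋=42961; principal=229027-42961=186066; balance=2386750-186066=2200684
7. interest=⌊2200684·180/10000⌋=39612; principal=229027-39612=189415; balance=2200684-189415=2011269
8. interest=⌊2011269·180/10000⌋=36202; principal=229027-36202=192825; balance=2011269-192825=1818444
9. interest=⌊1818444·180/10000⌋=32731; principal=229027-32731=196296; balance=1818444-196296=1622148
10. interest=⌊1622148·180/10000⌋=29198; principal=229027-29198=199829; balance=1622148-199829=1422319
11. interest=⌊1422319·180/10000⌋=25601; principal=229027-25601=203426; balance=1422319-203426=1218893
12. interest=⌊1218893·180/10000⌋=21940; principal=229027-21940=207087; balance=1218893-207087=1011806
13. interest=⌊1011806·180/10000⌋=18212; principal=229027-18212=210815; balance=1011806-210815=800991
14. interest=⌊800991·180/10000⌋=14417; principal=229027-14417=214610; balance=800991-214610=586381
15. interest=⌊586381·180/10000⌋=10554; principal=229027-10554=218473; balance=586381-218473=367908
16. interest=⌊367908·180/10000⌋=6622; principal=229027-6622=222405; balance=367908-222405=145503
17. interest=⌊145503·180/10000⌋=2619; principal=min(229027-2619,145503)=145503; balance=145503-145503=0

1 58839 170188 3098691
2 55776 173251 2925440
3 52657 176370 2749070
4 49483 179544 2569526
5 46251 182776 2386750
6 42961 186066 2200684
7 39612 189415 2011269
8 36202 192825 1818444
9 32731 196296 1622148
10 29198 199829 1422319
11 25601 203426 1218893
12 21940 207087 1011806
13 18212 210815 800991
14 14417 214610 586381
15 10554 218473 367908
16 6622 222405 145503
17 2619 145503 0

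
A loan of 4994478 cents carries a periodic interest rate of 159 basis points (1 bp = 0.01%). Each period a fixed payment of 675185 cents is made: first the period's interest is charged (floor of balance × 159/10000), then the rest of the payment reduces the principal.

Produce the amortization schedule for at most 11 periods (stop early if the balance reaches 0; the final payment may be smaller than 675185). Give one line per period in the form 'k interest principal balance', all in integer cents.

1 79412 595773 4398705
2 69939 605246 3793459
3 60315 614870 3178589
4 50539 624646 2553943
5 40607 634578 1919365
6 30517 644668 1274697
7 20267 654918 619779
8 9854 619779 0

1. interest=⌊4994478·159/10000⌋=79412; principal=675185-79412=595773; balance=4994478-595773=4398705
2. interest=⌊4398705·159/10000⌋=69939; principal=675185-69939=605246; balance=4398705-605246=3793459
3. interest=⌊3793459·159/10000⌋=60315; principal=675185-60315=614870; balance=3793459-614870=3178589
4. interest=⌊3178589·159/10000⌋=50539; principal=675185-50539=624646; balance=3178589-624646=2553943
5. interest=⌊2553943·159/10000⌋=40607; principal=675185-40607=634578; balance=2553943-634578=1919365
6. interest=⌊1919365·159/10000⌋=30517; principal=675185-30517=644668; balance=1919365-644668=1274697
7. interest=⌊1274697·159/10000⌋=20267; principal=675185-20267=654918; balance=1274697-654918=619779
8. interest=⌊619779·159/10000⌋=9854; principal=min(675185-9854,619779)=619779; balance=619779-619779=0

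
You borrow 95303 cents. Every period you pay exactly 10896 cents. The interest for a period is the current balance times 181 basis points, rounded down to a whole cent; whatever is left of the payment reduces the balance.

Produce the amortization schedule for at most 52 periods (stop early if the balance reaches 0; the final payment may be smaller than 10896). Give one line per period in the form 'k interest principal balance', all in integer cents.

1. interest=⌊95303·181/10000⌋=1724; principal=10896-1724=9172; balance=95303-9172=86131
2. interest=⌊86131·181/10000⌋=1558; principal=10896-1558=9338; balance=86131-9338=76793
3. interest=⌊76793·181/10000⌋=1389; principal=10896-1389=9507; balance=76793-9507=67286
4. interest=⌊67286·181/10000⌋=1217; principal=10896-1217=9679; balance=67286-9679=57607
5. interest=⌊57607·181/10000⌋=1042; principal=10896-1042=9854; balance=57607-9854=47753
6. interest=⌊47753·181/10000⌋=864; principal=10896-864=10032; balance=47753-10032=37721
7. interest=⌊37721·181/10000⌋=682; principal=10896-682=10214; balance=37721-10214=27507
8. interest=⌊27507·181/10000⌋=497; principal=10896-497=10399; balance=27507-10399=17108
9. interest=⌊17108·181/10000⌋=309; principal=10896-309=10587; balance=17108-10587=6521
10. interest=⌊6521·181/10000⌋=118; principal=min(10896-118,6521)=6521; balance=6521-6521=0

1 1724 9172 86131
2 1558 9338 76793
3 1389 9507 67286
4 1217 9679 57607
5 1042 9854 47753
6 864 10032 37721
7 682 10214 27507
8 497 10399 17108
9 309 10587 6521
10 118 6521 0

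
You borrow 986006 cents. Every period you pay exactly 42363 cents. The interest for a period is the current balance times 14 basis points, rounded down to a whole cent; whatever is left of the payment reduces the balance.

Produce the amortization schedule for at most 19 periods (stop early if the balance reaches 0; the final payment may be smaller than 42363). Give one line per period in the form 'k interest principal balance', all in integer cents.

1 1380 40983 945023
2 1323 41040 903983
3 1265 41098 862885
4 1208 41155 821730
5 1150 41213 780517
6 1092 41271 739246
7 1034 41329 697917
8 977 41386 656531
9 919 41444 615087
10 861 41502 573585
11 803 41560 532025
12 744 41619 490406
13 686 41677 448729
14 628 41735 406994
15 569 41794 365200
16 511 41852 323348
17 452 41911 281437
18 394 41969 239468
19 335 42028 197440

1. interest=⌊986006·14/10000⌋=1380; principal=42363-1380=40983; balance=986006-40983=945023
2. interest=⌊945023·14/10000⌋=1323; principal=42363-1323=41040; balance=945023-41040=903983
3. interest=⌊903983·14/10000⌋=1265; principal=42363-1265=41098; balance=903983-41098=862885
4. interest=⌊862885·14/10000⌋=1208; principal=42363-1208=41155; balance=862885-41155=821730
5. interest=⌊821730·14/10000⌋=1150; principal=42363-1150=41213; balance=821730-41213=780517
6. interest=⌊780517·14/10000⌋=1092; principal=42363-1092=41271; balance=780517-41271=739246
7. interest=⌊739246·14/10000⌋=1034; principal=42363-1034=41329; balance=739246-41329=697917
8. interest=⌊697917·14/10000⌋=977; principal=42363-977=41386; balance=697917-41386=656531
9. interest=⌊656531·14/10000⌋=919; principal=42363-919=41444; balance=656531-41444=615087
10. interest=⌊615087·14/10000⌋=861; principal=42363-861=41502; balance=615087-41502=573585
11. interest=⌊573585·14/10000⌋=803; principal=42363-803=41560; balance=573585-41560=532025
12. interest=⌊532025·14/10000⌋=744; principal=42363-744=41619; balance=532025-41619=490406
13. interest=⌊490406·14/10000⌋=686; principal=42363-686=41677; balance=490406-41677=448729
14. interest=⌊448729·14/10000⌋=628; principal=42363-628=41735; balance=448729-41735=406994
15. interest=⌊406994·14/10000⌋=569; principal=42363-569=41794; balance=406994-41794=365200
16. interest=⌊365200·14/10000⌋=511; principal=42363-511=41852; balance=365200-41852=323348
17. interest=⌊323348·14/10000⌋=452; principal=42363-452=41911; balance=323348-41911=281437
18. interest=⌊281437·14/10000⌋=394; principal=42363-394=41969; balance=281437-41969=239468
19. interest=⌊239468·14/10000⌋=335; principal=42363-335=42028; balance=239468-42028=197440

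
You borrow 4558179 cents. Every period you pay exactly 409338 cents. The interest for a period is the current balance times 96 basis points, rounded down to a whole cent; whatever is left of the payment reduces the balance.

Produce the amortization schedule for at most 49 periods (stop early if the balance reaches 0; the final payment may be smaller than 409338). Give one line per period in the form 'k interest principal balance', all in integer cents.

1. interest=⌊4558179·96/10000⌋=43758; principal=409338-43758=365580; balance=4558179-365580=4192599
2. interest=⌊4192599·96/10000⌋=40248; principal=409338-40248=369090; balance=4192599-369090=3823509
3. interest=⌊3823509·96/10000⌋=36705; principal=409338-36705=372633; balance=3823509-372633=3450876
4. interest=⌊3450876·96/10000⌋=33128; principal=409338-33128=376210; balance=3450876-376210=3074666
5. interest=⌊3074666·96/10000⌋=29516; principal=409338-29516=379822; balance=3074666-379822=2694844
6. interest=⌊2694844·96/10000⌋=25870; principal=409338-25870=383468; balance=2694844-383468=2311376
7. interest=⌊2311376·96/10000⌋=22189; principal=409338-22189=387149; balance=2311376-387149=1924227
8. interest=⌊1924227·96/10000⌋=18472; principal=409338-18472=390866; balance=1924227-390866=1533361
9. interest=⌊1533361·96/10000⌋=14720; principal=409338-14720=394618; balance=1533361-394618=1138743
10. interest=⌊1138743·96/10000⌋=10931; principal=409338-10931=398407; balance=1138743-398407=740336
11. interest=⌊740336·96/10000⌋=7107; principal=409338-7107=402231; balance=740336-402231=338105
12. interest=⌊338105·96/10000⌋=3245; principal=min(409338-3245,338105)=338105; balance=338105-338105=0

1 43758 365580 4192599
2 40248 369090 3823509
3 36705 372633 3450876
4 33128 376210 3074666
5 29516 379822 2694844
6 25870 383468 2311376
7 22189 387149 1924227
8 18472 390866 1533361
9 14720 394618 1138743
10 10931 398407 740336
11 7107 402231 338105
12 3245 338105 0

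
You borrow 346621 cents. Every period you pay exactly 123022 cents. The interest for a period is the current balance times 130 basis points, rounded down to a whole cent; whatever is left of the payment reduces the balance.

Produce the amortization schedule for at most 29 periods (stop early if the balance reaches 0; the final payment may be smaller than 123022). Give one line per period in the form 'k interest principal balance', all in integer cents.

1. interest=⌊346621·130/10000⌋=4506; principal=123022-4506=118516; balance=346621-118516=228105
2. interest=⌊228105·130/10000⌋=2965; principal=123022-2965=120057; balance=228105-120057=108048
3. interest=⌊108048·130/10000⌋=1404; principal=min(123022-1404,108048)=108048; balance=108048-108048=0

1 4506 118516 228105
2 2965 120057 108048
3 1404 108048 0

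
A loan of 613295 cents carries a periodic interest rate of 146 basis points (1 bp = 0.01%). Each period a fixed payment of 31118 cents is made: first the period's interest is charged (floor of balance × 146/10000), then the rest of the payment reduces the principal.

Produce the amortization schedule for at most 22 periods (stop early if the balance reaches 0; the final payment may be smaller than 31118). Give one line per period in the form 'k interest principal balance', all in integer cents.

1 8954 22164 591131
2 8630 22488 568643
3 8302 22816 545827
4 7969 23149 522678
5 7631 23487 499191
6 7288 23830 475361
7 6940 24178 451183
8 6587 24531 426652
9 6229 24889 401763
10 5865 25253 376510
11 5497 25621 350889
12 5122 25996 324893
13 4743 26375 298518
14 4358 26760 271758
15 3967 27151 244607
16 3571 27547 217060
17 3169 27949 189111
18 2761 28357 160754
19 2347 28771 131983
20 1926 29192 102791
21 1500 29618 73173
22 1068 30050 43123

1. interest=⌊613295·146/10000⌋=8954; principal=31118-8954=22164; balance=613295-22164=591131
2. interest=⌊591131·146/10000⌋=8630; principal=31118-8630=22488; balance=591131-22488=568643
3. interest=⌊568643·146/10000⌋=8302; principal=31118-8302=22816; balance=568643-22816=545827
4. interest=⌊545827·146/10000⌋=7969; principal=31118-7969=23149; balance=545827-23149=522678
5. interest=⌊522678·146/10000⌋=7631; principal=31118-7631=23487; balance=522678-23487=499191
6. interest=⌊499191·146/10000⌋=7288; principal=31118-7288=23830; balance=499191-23830=475361
7. interest=⌊475361·146/10000⌋=6940; principal=31118-6940=24178; balance=475361-24178=451183
8. interest=⌊451183·146/10000⌋=6587; principal=31118-6587=24531; balance=451183-24531=426652
9. interest=⌊426652·146/10000⌋=6229; principal=31118-6229=24889; balance=426652-24889=401763
10. interest=⌊401763·146/10000⌋=5865; principal=31118-5865=25253; balance=401763-25253=376510
11. interest=⌊376510·146/10000⌋=5497; principal=31118-5497=25621; balance=376510-25621=350889
12. interest=⌊350889·146/10000⌋=5122; principal=31118-5122=25996; balance=350889-25996=324893
13. interest=⌊324893·146/10000⌋=4743; principal=31118-4743=26375; balance=324893-26375=298518
14. interest=⌊298518·146/10000⌋=4358; principal=31118-4358=26760; balance=298518-26760=271758
15. interest=⌊271758·146/10000⌋=3967; principal=31118-3967=27151; balance=271758-27151=244607
16. interest=⌊244607·146/10000⌋=3571; principal=31118-3571=27547; balance=244607-27547=217060
17. interest=⌊217060·146/10000⌋=3169; principal=31118-3169=27949; balance=217060-27949=189111
18. interest=⌊189111·146/10000⌋=2761; principal=31118-2761=28357; balance=189111-28357=160754
19. interest=⌊160754·146/10000⌋=2347; principal=31118-2347=28771; balance=160754-28771=131983
20. interest=⌊131983·146/10000⌋=1926; principal=31118-1926=29192; balance=131983-29192=102791
21. interest=⌊102791·146/10000⌋=1500; principal=31118-1500=29618; balance=102791-29618=73173
22. interest=⌊73173·146/10000⌋=1068; principal=31118-1068=30050; balance=73173-30050=43123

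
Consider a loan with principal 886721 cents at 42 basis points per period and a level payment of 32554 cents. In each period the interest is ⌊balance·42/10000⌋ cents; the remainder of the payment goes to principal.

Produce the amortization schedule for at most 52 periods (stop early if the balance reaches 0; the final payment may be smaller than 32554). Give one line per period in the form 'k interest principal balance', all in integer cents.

1. interest=⌊886721·42/10000⌋=3724; principal=32554-3724=28830; balance=886721-28830=857891
2. interest=⌊857891·42/10000⌋=3603; principal=32554-3603=28951; balance=857891-28951=828940
3. interest=⌊828940·42/10000⌋=3481; principal=32554-3481=29073; balance=828940-29073=799867
4. interest=⌊799867·42/10000⌋=3359; principal=32554-3359=29195; balance=799867-29195=770672
5. interest=⌊770672·42/10000⌋=3236; principal=32554-3236=29318; balance=770672-29318=741354
6. interest=⌊741354·42/10000⌋=3113; principal=32554-3113=29441; balance=741354-29441=711913
7. interest=⌊711913·42/10000⌋=2990; principal=32554-2990=29564; balance=711913-29564=682349
8. interest=⌊682349·42/10000⌋=2865; principal=32554-2865=29689; balance=682349-29689=652660
9. interest=⌊652660·42/10000⌋=2741; principal=32554-2741=29813; balance=652660-29813=622847
10. interest=⌊622847·42/10000⌋=2615; principal=32554-2615=29939; balance=622847-29939=592908
11. interest=⌊592908·42/10000⌋=2490; principal=32554-2490=30064; balance=592908-30064=562844
12. interest=⌊562844·42/10000⌋=2363; principal=32554-2363=30191; balance=562844-30191=532653
13. interest=⌊532653·42/10000⌋=2237; principal=32554-2237=30317; balance=532653-30317=502336
14. interest=⌊502336·42/10000⌋=2109; principal=32554-2109=30445; balance=502336-30445=471891
15. interest=⌊471891·42/10000⌋=1981; principal=32554-1981=30573; balance=471891-30573=441318
16. interest=⌊441318·42/10000⌋=1853; principal=32554-1853=30701; balance=441318-30701=410617
17. interest=⌊410617·42/10000⌋=1724; principal=32554-1724=30830; balance=410617-30830=379787
18. interest=⌊379787·42/10000⌋=1595; principal=32554-1595=30959; balance=379787-30959=348828
19. interest=⌊348828·42/10000⌋=1465; principal=32554-1465=31089; balance=348828-31089=317739
20. interest=⌊317739·42/10000⌋=1334; principal=32554-1334=31220; balance=317739-31220=286519
21. interest=⌊286519·42/10000⌋=1203; principal=32554-1203=31351; balance=286519-31351=255168
22. interest=⌊255168·42/10000⌋=1071; principal=32554-1071=31483; balance=255168-31483=223685
23. interest=⌊223685·42/10000⌋=939; principal=32554-939=31615; balance=223685-31615=192070
24. interest=⌊192070·42/10000⌋=806; principal=32554-806=31748; balance=192070-31748=160322
25. interest=⌊160322·42/10000⌋=673; principal=32554-673=31881; balance=160322-31881=128441
26. interest=⌊128441·42/10000⌋=539; principal=32554-539=32015; balance=128441-32015=96426
27. interest=⌊96426·42/10000⌋=404; principal=32554-404=32150; balance=96426-32150=64276
28. interest=⌊64276·42/10000⌋=269; principal=32554-269=32285; balance=64276-32285=31991
29. interest=⌊31991·42/10000⌋=134; principal=min(32554-134,31991)=31991; balance=31991-31991=0

1 3724 28830 857891
2 3603 28951 828940
3 3481 29073 799867
4 3359 29195 770672
5 3236 29318 741354
6 3113 29441 711913
7 2990 29564 682349
8 2865 29689 652660
9 2741 29813 622847
10 2615 29939 592908
11 2490 30064 562844
12 2363 30191 532653
13 2237 30317 502336
14 2109 30445 471891
15 1981 30573 441318
16 1853 30701 410617
17 1724 30830 379787
18 1595 30959 348828
19 1465 31089 317739
20 1334 31220 286519
21 1203 31351 255168
22 1071 31483 223685
23 939 31615 192070
24 806 31748 160322
25 673 31881 128441
26 539 32015 96426
27 404 32150 64276
28 269 32285 31991
29 134 31991 0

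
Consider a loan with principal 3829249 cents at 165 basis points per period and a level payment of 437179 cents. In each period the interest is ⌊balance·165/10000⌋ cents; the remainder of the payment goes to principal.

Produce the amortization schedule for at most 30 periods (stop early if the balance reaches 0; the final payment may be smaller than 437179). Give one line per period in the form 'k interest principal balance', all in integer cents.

1. interest=⌊3829249·165/10000⌋=63182; principal=437179-63182=373997; balance=3829249-373997=3455252
2. interest=⌊3455252·165/10000⌋=57011; principal=437179-57011=380168; balance=3455252-380168=3075084
3. interest=⌊3075084·165/10000⌋=50738; principal=437179-50738=386441; balance=3075084-386441=2688643
4. interest=⌊2688643·165/10000⌋=44362; principal=437179-44362=392817; balance=2688643-392817=2295826
5. interest=⌊2295826·165/10000⌋=37881; principal=437179-37881=399298; balance=2295826-399298=1896528
6. interest=⌊1896528·165/10000⌋=31292; principal=437179-31292=405887; balance=1896528-405887=1490641
7. interest=⌊1490641·165/10000⌋=24595; principal=437179-24595=412584; balance=1490641-412584=1078057
8. interest=⌊1078057·165/10000⌋=17787; principal=437179-17787=419392; balance=1078057-419392=658665
9. interest=⌊658665·165/10000⌋=10867; principal=437179-10867=426312; balance=658665-426312=232353
10. interest=⌊232353·165/10000⌋=3833; principal=min(437179-3833,232353)=232353; balance=232353-232353=0

1 63182 373997 3455252
2 57011 380168 3075084
3 50738 386441 2688643
4 44362 392817 2295826
5 37881 399298 1896528
6 31292 405887 1490641
7 24595 412584 1078057
8 17787 419392 658665
9 10867 426312 232353
10 3833 232353 0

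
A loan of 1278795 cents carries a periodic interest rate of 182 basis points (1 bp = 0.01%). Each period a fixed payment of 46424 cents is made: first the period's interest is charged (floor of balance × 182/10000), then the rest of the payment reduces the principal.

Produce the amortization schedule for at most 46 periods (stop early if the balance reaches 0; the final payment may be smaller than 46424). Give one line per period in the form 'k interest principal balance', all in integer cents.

1. interest=⌊1278795·182/10000⌋=23274; principal=46424-23274=23150; balance=1278795-23150=1255645
2. interest=⌊1255645·182/10000⌋=22852; principal=46424-22852=23572; balance=1255645-23572=1232073
3. interest=⌊1232073·182/10000⌋=22423; principal=46424-22423=24001; balance=1232073-24001=1208072
4. interest=⌊1208072·182/10000⌋=21986; principal=46424-21986=24438; balance=1208072-24438=1183634
5. interest=⌊1183634·182/10000⌋=21542; principal=46424-21542=24882; balance=1183634-24882=1158752
6. interest=⌊1158752·182/10000⌋=21089; principal=46424-21089=25335; balance=1158752-25335=1133417
7. interest=⌊1133417·182/10000⌋=20628; principal=46424-20628=25796; balance=1133417-25796=1107621
8. interest=⌊1107621·182/10000⌋=20158; principal=46424-20158=26266; balance=1107621-26266=1081355
9. interest=⌊1081355·182/10000⌋=19680; principal=46424-19680=26744; balance=1081355-26744=1054611
10. interest=⌊1054611·182/10000⌋=19193; principal=46424-19193=27231; balance=1054611-27231=1027380
11. interest=⌊1027380·182/10000⌋=18698; principal=46424-18698=27726; balance=1027380-27726=999654
12. interest=⌊999654·182/10000⌋=18193; principal=46424-18193=28231; balance=999654-28231=971423
13. interest=⌊971423·182/10000⌋=17679; principal=46424-17679=28745; balance=971423-28745=942678
14. interest=⌊942678·182/10000⌋=17156; principal=46424-17156=29268; balance=942678-29268=913410
15. interest=⌊913410·182/10000⌋=16624; principal=46424-16624=29800; balance=913410-29800=883610
16. interest=⌊883610·182/10000⌋=16081; principal=46424-16081=30343; balance=883610-30343=853267
17. interest=⌊853267·182/10000⌋=15529; principal=46424-15529=30895; balance=853267-30895=822372
18. interest=⌊822372·182/10000⌋=14967; principal=46424-14967=31457; balance=822372-31457=790915
19. interest=⌊790915·182/10000⌋=14394; principal=46424-14394=32030; balance=790915-32030=758885
20. interest=⌊758885·182/10000⌋=13811; principal=46424-13811=32613; balance=758885-32613=726272
21. interest=⌊726272·182/10000⌋=13218; principal=46424-13218=33206; balance=726272-33206=693066
22. interest=⌊693066·182/10000⌋=12613; principal=46424-12613=33811; balance=693066-33811=659255
23. interest=⌊659255·182/10000⌋=11998; principal=46424-11998=34426; balance=659255-34426=624829
24. interest=⌊624829·182/10000⌋=11371; principal=46424-11371=35053; balance=624829-35053=589776
25. interest=⌊589776·182/10000⌋=10733; principal=46424-10733=35691; balance=589776-35691=554085
26. interest=⌊554085·182/10000⌋=10084; principal=46424-10084=36340; balance=554085-36340=517745
27. interest=⌊517745·182/10000⌋=9422; principal=46424-9422=37002; balance=517745-37002=480743
28. interest=⌊480743·182/10000⌋=8749; principal=46424-8749=37675; balance=480743-37675=443068
29. interest=⌊443068·182/10000⌋=8063; principal=46424-8063=38361; balance=443068-38361=404707
30. interest=⌊404707·182/10000⌋=7365; principal=46424-7365=39059; balance=404707-39059=365648
31. interest=⌊365648·182/10000⌋=6654; principal=46424-6654=39770; balance=365648-39770=325878
32. interest=⌊325878·182/10000⌋=5930; principal=46424-5930=40494; balance=325878-40494=285384
33. interest=⌊285384·182/10000⌋=5193; principal=46424-5193=41231; balance=285384-41231=244153
34. interest=⌊244153·182/10000⌋=4443; principal=46424-4443=41981; balance=244153-41981=202172
35. interest=⌊202172·182/10000⌋=3679; principal=46424-3679=42745; balance=202172-42745=159427
36. interest=⌊159427·182/10000⌋=2901; principal=46424-2901=43523; balance=159427-43523=115904
37. interest=⌊115904·182/10000⌋=2109; principal=46424-2109=44315; balance=115904-44315=71589
38. interest=⌊71589·182/10000⌋=1302; principal=46424-1302=45122; balance=71589-45122=26467
39. interest=⌊26467·182/10000⌋=481; principal=min(46424-481,26467)=26467; balance=26467-26467=0

1 23274 23150 1255645
2 22852 23572 1232073
3 22423 24001 1208072
4 21986 24438 1183634
5 21542 24882 1158752
6 21089 25335 1133417
7 20628 25796 1107621
8 20158 26266 1081355
9 19680 26744 1054611
10 19193 27231 1027380
11 18698 27726 999654
12 18193 28231 971423
13 17679 28745 942678
14 17156 29268 913410
15 16624 29800 883610
16 16081 30343 853267
17 15529 30895 822372
18 14967 31457 790915
19 14394 32030 758885
20 13811 32613 726272
21 13218 33206 693066
22 12613 33811 659255
23 11998 34426 624829
24 11371 35053 589776
25 10733 35691 554085
26 10084 36340 517745
27 9422 37002 480743
28 8749 37675 443068
29 8063 38361 404707
30 7365 39059 365648
31 6654 39770 325878
32 5930 40494 285384
33 5193 41231 244153
34 4443 41981 202172
35 3679 42745 159427
36 2901 43523 115904
37 2109 44315 71589
38 1302 45122 26467
39 481 26467 0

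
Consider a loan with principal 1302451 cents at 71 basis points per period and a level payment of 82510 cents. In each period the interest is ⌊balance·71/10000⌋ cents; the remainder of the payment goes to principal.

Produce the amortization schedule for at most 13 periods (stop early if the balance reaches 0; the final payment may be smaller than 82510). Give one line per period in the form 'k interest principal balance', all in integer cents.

1 9247 73263 1229188
2 8727 73783 1155405
3 8203 74307 1081098
4 7675 74835 1006263
5 7144 75366 930897
6 6609 75901 854996
7 6070 76440 778556
8 5527 76983 701573
9 4981 77529 624044
10 4430 78080 545964
11 3876 78634 467330
12 3318 79192 388138
13 2755 79755 308383

1. interest=⌊1302451·71/10000⌋=9247; principal=82510-9247=73263; balance=1302451-73263=1229188
2. interest=⌊1229188·71/10000⌋=8727; principal=82510-8727=73783; balance=1229188-73783=1155405
3. interest=⌊1155405·71/10000⌋=8203; principal=82510-8203=74307; balance=1155405-74307=1081098
4. interest=⌊1081098·71/10000⌋=7675; principal=82510-7675=74835; balance=1081098-74835=1006263
5. interest=⌊1006263·71/10000⌋=7144; principal=82510-7144=75366; balance=1006263-75366=930897
6. interest=⌊930897·71/10000⌋=6609; principal=82510-6609=75901; balance=930897-75901=854996
7. interest=⌊854996·71/10000⌋=6070; principal=82510-6070=76440; balance=854996-76440=778556
8. interest=⌊778556·71/10000⌋=5527; principal=82510-5527=76983; balance=778556-76983=701573
9. interest=⌊701573·71/10000⌋=4981; principal=82510-4981=77529; balance=701573-77529=624044
10. interest=⌊624044·71/10000⌋=4430; principal=82510-4430=78080; balance=624044-78080=545964
11. interest=⌊545964·71/10000⌋=3876; principal=82510-3876=78634; balance=545964-78634=467330
12. interest=⌊467330·71/10000⌋=3318; principal=82510-3318=79192; balance=467330-79192=388138
13. interest=⌊388138·71/10000⌋=2755; principal=82510-2755=79755; balance=388138-79755=308383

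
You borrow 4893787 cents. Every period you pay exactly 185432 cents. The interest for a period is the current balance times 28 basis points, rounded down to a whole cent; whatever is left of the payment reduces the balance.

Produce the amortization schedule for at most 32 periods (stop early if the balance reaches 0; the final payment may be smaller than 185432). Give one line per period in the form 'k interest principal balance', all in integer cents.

1 13702 171730 4722057
2 13221 172211 4549846
3 12739 172693 4377153
4 12256 173176 4203977
5 11771 173661 4030316
6 11284 174148 3856168
7 10797 174635 3681533
8 10308 175124 3506409
9 9817 175615 3330794
10 9326 176106 3154688
11 8833 176599 2978089
12 8338 177094 2800995
13 7842 177590 2623405
14 7345 178087 2445318
15 6846 178586 2266732
16 6346 179086 2087646
17 5845 179587 1908059
18 5342 180090 1727969
19 4838 180594 1547375
20 4332 181100 1366275
21 3825 181607 1184668
22 3317 182115 1002553
23 2807 182625 819928
24 2295 183137 636791
25 1783 183649 453142
26 1268 184164 268978
27 753 184679 84299
28 236 84299 0

1. interest=⌊4893787·28/10000⌋=13702; principal=185432-13702=171730; balance=4893787-171730=4722057
2. interest=⌊4722057·28/10000⌋=13221; principal=185432-13221=172211; balance=4722057-172211=4549846
3. interest=⌊4549846·28/10000⌋=12739; principal=185432-12739=172693; balance=4549846-172693=4377153
4. interest=⌊4377153·28/10000⌋=12256; principal=185432-12256=173176; balance=4377153-173176=4203977
5. interest=⌊4203977·28/10000⌋=11771; principal=185432-11771=173661; balance=4203977-173661=4030316
6. interest=⌊4030316·28/10000⌋=11284; principal=185432-11284=174148; balance=4030316-174148=3856168
7. interest=⌊3856168·28/10000⌋=10797; principal=185432-10797=174635; balance=3856168-174635=3681533
8. interest=⌊3681533·28/10000⌋=10308; principal=185432-10308=175124; balance=3681533-175124=3506409
9. interest=⌊3506409·28/10000⌋=9817; principal=185432-9817=175615; balance=3506409-175615=3330794
10. interest=⌊3330794·28/10000⌋=9326; principal=185432-9326=176106; balance=3330794-176106=3154688
11. interest=⌊3154688·28/10000⌋=8833; principal=185432-8833=176599; balance=3154688-176599=2978089
12. interest=⌊2978089·28/10000⌋=8338; principal=185432-8338=177094; balance=2978089-177094=2800995
13. interest=⌊2800995·28/10000⌋=7842; principal=185432-7842=177590; balance=2800995-177590=2623405
14. interest=⌊2623405·28/10000⌋=7345; principal=185432-7345=178087; balance=2623405-178087=2445318
15. interest=⌊2445318·28/10000⌋=6846; principal=185432-6846=178586; balance=2445318-178586=2266732
16. interest=⌊2266732·28/10000⌋=6346; principal=185432-6346=179086; balance=2266732-179086=2087646
17. interest=⌊2087646·28/10000⌋=5845; principal=185432-5845=179587; balance=2087646-179587=1908059
18. interest=⌊1908059·28/10000⌋=5342; principal=185432-5342=180090; balance=1908059-180090=1727969
19. interest=⌊1727969·28/10000⌋=4838; principal=185432-4838=180594; balance=1727969-180594=1547375
20. interest=⌊1547375·28/10000⌋=4332; principal=185432-4332=181100; balance=1547375-181100=1366275
21. interest=⌊1366275·28/10000⌋=3825; principal=185432-3825=181607; balance=1366275-181607=1184668
22. interest=⌊1184668·28/10000⌋=3317; principal=185432-3317=182115; balance=1184668-182115=1002553
23. interest=⌊1002553·28/10000⌋=2807; principal=185432-2807=182625; balance=1002553-182625=819928
24. interest=⌊819928·28/10000⌋=2295; principal=185432-2295=183137; balance=819928-183137=636791
25. interest=⌊636791·28/10000⌋=1783; principal=185432-1783=183649; balance=636791-183649=453142
26. interest=⌊453142·28/10000⌋=1268; principal=185432-1268=184164; balance=453142-184164=268978
27. interest=⌊268978·28/10000⌋=753; principal=185432-753=184679; balance=268978-184679=84299
28. interest=⌊84299·28/10000⌋=236; principal=min(185432-236,84299)=84299; balance=84299-84299=0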